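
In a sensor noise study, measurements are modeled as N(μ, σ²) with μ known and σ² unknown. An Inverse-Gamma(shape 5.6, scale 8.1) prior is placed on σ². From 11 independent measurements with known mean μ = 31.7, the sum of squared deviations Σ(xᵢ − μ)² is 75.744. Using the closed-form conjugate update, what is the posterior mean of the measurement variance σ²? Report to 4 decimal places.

With known mean μ and an Inverse-Gamma(α, β) prior on σ², the Normal likelihood is conjugate: posterior is Inv-Gamma(α + n/2, β + Σ(xᵢ−μ)²/2).
Posterior: Inv-Gamma(5.6 + 11/2, 8.1 + 75.744/2) = Inv-Gamma(11.10, 45.9720).
E[σ²|data] = β/(α−1) = 45.9720/10.10 = 4.5517.

4.5517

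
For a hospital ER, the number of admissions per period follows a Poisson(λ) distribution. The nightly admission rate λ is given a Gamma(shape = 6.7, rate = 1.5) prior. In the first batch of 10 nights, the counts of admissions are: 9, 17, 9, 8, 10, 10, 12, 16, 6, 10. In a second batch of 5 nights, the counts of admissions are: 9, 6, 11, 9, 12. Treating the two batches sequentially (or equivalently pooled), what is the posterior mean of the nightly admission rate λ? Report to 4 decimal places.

With a Gamma(shape α, rate β) prior, the Poisson likelihood is conjugate: the posterior is Gamma(α + ΣXᵢ, β + n).
Batch 1: sum of counts S = 107 over n = 10 nights.
After batch 1: Gamma(α+S, β+n) = Gamma(6.7+107, 1.5+10) = Gamma(113.7, 11.5).
Batch 2: sum of counts S = 47 over n = 5 nights.
After batch 2: Gamma(α+S, β+n) = Gamma(113.7+47, 11.5+5) = Gamma(160.7, 16.5).
Posterior mean = α/β = 160.7/16.5 = 9.7394.

9.7394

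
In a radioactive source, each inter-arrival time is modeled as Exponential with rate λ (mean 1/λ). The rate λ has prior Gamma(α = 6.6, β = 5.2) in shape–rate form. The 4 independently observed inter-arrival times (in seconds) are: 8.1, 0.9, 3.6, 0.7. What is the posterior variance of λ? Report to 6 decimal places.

With a Gamma(shape α, rate β) prior on the exponential rate λ, the posterior after n observations with total T = Σxᵢ is Gamma(α+n, β+T).
Sum of observations T = 13.3 seconds; n = 4.
Posterior: Gamma(6.6+4, 5.2+13.3) = Gamma(10.6, 18.5).
Var = α/β² = 0.030972.

0.030972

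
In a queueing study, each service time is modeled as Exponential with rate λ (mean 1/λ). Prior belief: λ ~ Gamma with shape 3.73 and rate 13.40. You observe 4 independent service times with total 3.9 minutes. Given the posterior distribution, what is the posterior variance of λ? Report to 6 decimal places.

0.025828

With a Gamma(shape α, rate β) prior on the exponential rate λ, the posterior after n observations with total T = Σxᵢ is Gamma(α+n, β+T).
Posterior: Gamma(3.73+4, 13.40+3.9) = Gamma(7.73, 17.30).
Var = α/β² = 0.025828.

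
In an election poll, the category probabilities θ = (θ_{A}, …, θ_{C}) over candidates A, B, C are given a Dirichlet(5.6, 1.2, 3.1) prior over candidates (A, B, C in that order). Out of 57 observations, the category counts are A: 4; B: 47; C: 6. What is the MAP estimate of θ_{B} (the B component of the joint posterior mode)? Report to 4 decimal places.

The Dirichlet prior is conjugate to the Multinomial likelihood: each posterior αⱼ = prior αⱼ + observed count nⱼ.
Posterior concentration: (9.6, 48.2, 9.1), total = 66.9.
Joint mode component: (α_{B}−1)/(Σα−K) = 47.2/63.9 = 0.7387.

0.7387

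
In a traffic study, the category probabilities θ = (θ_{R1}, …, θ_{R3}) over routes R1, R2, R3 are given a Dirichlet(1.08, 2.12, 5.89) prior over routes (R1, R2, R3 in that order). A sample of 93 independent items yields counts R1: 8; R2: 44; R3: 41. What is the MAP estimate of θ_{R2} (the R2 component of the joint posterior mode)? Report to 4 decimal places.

The Dirichlet prior is conjugate to the Multinomial likelihood: each posterior αⱼ = prior αⱼ + observed count nⱼ.
Posterior concentration: (9.08, 46.12, 46.89), total = 102.09.
Joint mode component: (α_{R2}−1)/(Σα−K) = 45.12/99.09 = 0.4553.

0.4553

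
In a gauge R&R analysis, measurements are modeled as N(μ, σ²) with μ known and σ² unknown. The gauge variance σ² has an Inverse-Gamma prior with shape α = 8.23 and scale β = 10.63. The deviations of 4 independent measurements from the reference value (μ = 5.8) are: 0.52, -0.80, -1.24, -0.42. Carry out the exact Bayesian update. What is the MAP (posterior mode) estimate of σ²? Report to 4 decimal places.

1.0634

With known mean μ and an Inverse-Gamma(α, β) prior on σ², the Normal likelihood is conjugate: posterior is Inv-Gamma(α + n/2, β + Σ(xᵢ−μ)²/2).
Σ(xᵢ−μ)² = (0.52)² + (-0.80)² + (-1.24)² + (-0.42)² = 2.6244.
Posterior: Inv-Gamma(8.23 + 4/2, 10.63 + 2.6244/2) = Inv-Gamma(10.23, 11.94220).
Mode = β/(α+1) = 11.94220/11.23 = 1.0634.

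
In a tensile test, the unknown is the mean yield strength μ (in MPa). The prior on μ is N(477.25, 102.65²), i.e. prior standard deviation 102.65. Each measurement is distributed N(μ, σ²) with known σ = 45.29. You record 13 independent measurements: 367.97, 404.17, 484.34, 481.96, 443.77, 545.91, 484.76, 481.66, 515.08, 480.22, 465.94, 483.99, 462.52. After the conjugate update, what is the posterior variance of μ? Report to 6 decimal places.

155.455571

For Normal data with known variance σ², a Normal(μ₀, σ₀²) prior on μ is conjugate. Posterior precision = 1/σ₀² + n/σ²; posterior mean is the precision-weighted average of μ₀ and x̄.
σ₀² = 102.65² = 10537.0225, σ² = 45.29² = 2051.1841; σ² + n·σ₀² = 2051.1841 + 13·10537.0225 = 139032.4766.
Posterior precision = 1/σ₀² + n/σ² = 1/10537.0225 + 13/2051.1841 = (σ² + n·σ₀²)/(σ₀²σ²) = 139032.4766/(10537.0225·2051.1841); posterior variance σₙ² = σ₀²σ²/(σ² + n·σ₀²) = 10537.0225·2051.1841/139032.4766 = 155.455571.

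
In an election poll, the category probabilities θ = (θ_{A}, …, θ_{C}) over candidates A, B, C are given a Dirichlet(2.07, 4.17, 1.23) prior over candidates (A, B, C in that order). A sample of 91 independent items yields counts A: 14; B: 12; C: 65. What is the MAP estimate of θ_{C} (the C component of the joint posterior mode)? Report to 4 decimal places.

The Dirichlet prior is conjugate to the Multinomial likelihood: each posterior αⱼ = prior αⱼ + observed count nⱼ.
Posterior concentration: (16.07, 16.17, 66.23), total = 98.47.
Joint mode component: (α_{C}−1)/(Σα−K) = 65.23/95.47 = 0.6833.

0.6833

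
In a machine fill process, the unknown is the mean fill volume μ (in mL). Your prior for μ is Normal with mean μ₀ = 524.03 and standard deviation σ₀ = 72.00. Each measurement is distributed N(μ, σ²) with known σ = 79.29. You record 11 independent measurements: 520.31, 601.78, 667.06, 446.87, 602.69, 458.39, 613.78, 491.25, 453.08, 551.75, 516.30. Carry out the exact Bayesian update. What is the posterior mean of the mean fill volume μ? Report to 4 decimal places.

537.0434

For Normal data with known variance σ², a Normal(μ₀, σ₀²) prior on μ is conjugate. Posterior precision = 1/σ₀² + n/σ²; posterior mean is the precision-weighted average of μ₀ and x̄.
Σxᵢ = 520.31 + 601.78 + 667.06 + 446.87 + 602.69 + 458.39 + 613.78 + 491.25 + 453.08 + 551.75 + 516.30 = 5923.26, so n·x̄ = 5923.26.
σ₀² = 72.00² = 5184, σ² = 79.29² = 6286.9041; σ² + n·σ₀² = 6286.9041 + 11·5184 = 63310.9041.
Posterior mean = (μ₀/σ₀² + n·x̄/σ²)/(1/σ₀² + n/σ²) = (σ²·μ₀ + σ₀²·n·x̄)/(σ² + n·σ₀²) = (6286.9041·524.03 + 5184·5923.26)/63310.9041 = 34000706.195523/63310.9041 = 537.0434.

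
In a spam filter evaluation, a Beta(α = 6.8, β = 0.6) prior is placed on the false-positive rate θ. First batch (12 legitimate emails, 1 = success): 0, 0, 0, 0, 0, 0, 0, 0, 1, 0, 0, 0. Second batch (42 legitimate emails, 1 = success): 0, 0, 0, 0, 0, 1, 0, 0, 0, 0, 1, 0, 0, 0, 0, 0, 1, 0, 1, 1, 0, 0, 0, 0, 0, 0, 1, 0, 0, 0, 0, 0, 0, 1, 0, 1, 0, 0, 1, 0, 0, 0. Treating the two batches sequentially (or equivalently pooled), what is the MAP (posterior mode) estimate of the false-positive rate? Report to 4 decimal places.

The Beta prior is conjugate to a Binomial/Bernoulli likelihood; the update adds successes to α and failures to β.
After batch 1: Beta(6.8+1, 0.6+11) = Beta(7.8, 11.6).
After batch 2: Beta(7.8+9, 11.6+33) = Beta(16.8, 44.6).
Mode of Beta(a,b) for a,b>1 is (a−1)/(a+b−2) = 15.8/59.4 = 0.2660.

0.2660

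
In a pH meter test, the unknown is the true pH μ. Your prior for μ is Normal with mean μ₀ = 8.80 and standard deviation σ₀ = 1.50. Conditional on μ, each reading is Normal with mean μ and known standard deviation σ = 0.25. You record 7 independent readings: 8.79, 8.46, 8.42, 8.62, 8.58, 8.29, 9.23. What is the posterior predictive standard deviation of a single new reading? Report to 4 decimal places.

0.2672

For Normal data with known variance σ², a Normal(μ₀, σ₀²) prior on μ is conjugate. Posterior precision = 1/σ₀² + n/σ²; posterior mean is the precision-weighted average of μ₀ and x̄.
σ₀² = 1.50² = 2.25, σ² = 0.25² = 0.0625; σ² + n·σ₀² = 0.0625 + 7·2.25 = 15.8125.
Posterior precision = 1/σ₀² + n/σ² = 1/2.25 + 7/0.0625 = (σ² + n·σ₀²)/(σ₀²σ²) = 15.8125/(2.25·0.0625); posterior variance σₙ² = σ₀²σ²/(σ² + n·σ₀²) = 2.25·0.0625/15.8125 = 0.008893.
Predictive variance for one new observation = σₙ² + σ² = 2.25·0.0625/15.8125 + 0.0625 = σ²·(σ₀² + 15.8125)/15.8125 = 0.0625·18.0625/15.8125 = 0.071393; SD = √(0.0625·18.0625/15.8125) = 0.2672.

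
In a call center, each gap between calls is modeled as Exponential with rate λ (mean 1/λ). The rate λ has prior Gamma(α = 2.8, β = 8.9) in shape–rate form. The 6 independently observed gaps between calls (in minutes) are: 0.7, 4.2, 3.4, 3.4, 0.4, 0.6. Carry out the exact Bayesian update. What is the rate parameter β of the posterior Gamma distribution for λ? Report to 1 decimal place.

With a Gamma(shape α, rate β) prior on the exponential rate λ, the posterior after n observations with total T = Σxᵢ is Gamma(α+n, β+T).
Sum of observations T = 12.7 minutes; n = 6.
Posterior: Gamma(2.8+6, 8.9+12.7) = Gamma(8.8, 21.6).
Posterior β = 21.6.

21.6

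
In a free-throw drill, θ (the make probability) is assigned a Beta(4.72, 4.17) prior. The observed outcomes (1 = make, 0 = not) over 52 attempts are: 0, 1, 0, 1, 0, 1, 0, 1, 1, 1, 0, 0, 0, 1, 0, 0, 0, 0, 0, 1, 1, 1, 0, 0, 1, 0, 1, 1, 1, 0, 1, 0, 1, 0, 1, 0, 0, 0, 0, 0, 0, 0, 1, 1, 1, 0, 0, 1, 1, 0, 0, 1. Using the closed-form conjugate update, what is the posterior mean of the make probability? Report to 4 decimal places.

0.4552

The Beta prior is conjugate to a Binomial/Bernoulli likelihood; the update adds successes to α and failures to β.
Posterior: Beta(α+k, β+n−k) = Beta(4.72+23, 4.17+29) = Beta(27.72, 33.17).
Posterior mean = α/(α+β) = 27.72/60.89 = 0.4552.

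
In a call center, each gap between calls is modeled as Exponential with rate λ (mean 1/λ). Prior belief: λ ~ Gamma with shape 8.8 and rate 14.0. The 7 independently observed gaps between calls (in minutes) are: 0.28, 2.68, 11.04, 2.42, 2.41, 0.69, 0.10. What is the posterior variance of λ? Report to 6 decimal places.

With a Gamma(shape α, rate β) prior on the exponential rate λ, the posterior after n observations with total T = Σxᵢ is Gamma(α+n, β+T).
Sum of observations T = 19.62 minutes; n = 7.
Posterior: Gamma(8.8+7, 14.0+19.62) = Gamma(15.8, 33.62).
Var = α/β² = 0.013979.

0.013979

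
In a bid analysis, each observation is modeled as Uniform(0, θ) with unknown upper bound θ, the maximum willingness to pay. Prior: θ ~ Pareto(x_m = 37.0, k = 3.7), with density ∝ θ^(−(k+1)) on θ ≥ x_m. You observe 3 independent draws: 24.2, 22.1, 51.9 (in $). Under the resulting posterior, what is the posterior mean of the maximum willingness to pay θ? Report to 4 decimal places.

61.0053

A Pareto(scale x_m, shape k) prior on the upper bound θ of Uniform(0, θ) is conjugate: posterior is Pareto(max(x_m, max xᵢ), k + n).
Sample maximum = 51.9; prior scale x_m = 37.0 → posterior scale = max = 51.9.
Posterior shape = 3.7 + 3 = 6.7.
E[θ|data] = k·x_m/(k−1) = 6.7·51.9/5.7 = 61.0053.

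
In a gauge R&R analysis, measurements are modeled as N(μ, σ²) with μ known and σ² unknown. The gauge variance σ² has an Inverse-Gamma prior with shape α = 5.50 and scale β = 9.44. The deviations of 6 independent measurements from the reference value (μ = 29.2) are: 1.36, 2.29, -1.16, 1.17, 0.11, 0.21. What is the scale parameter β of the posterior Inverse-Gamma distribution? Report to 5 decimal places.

With known mean μ and an Inverse-Gamma(α, β) prior on σ², the Normal likelihood is conjugate: posterior is Inv-Gamma(α + n/2, β + Σ(xᵢ−μ)²/2).
Σ(xᵢ−μ)² = (1.36)² + (2.29)² + (-1.16)² + (1.17)² + (0.11)² + (0.21)² = 9.8644.
Posterior: Inv-Gamma(5.50 + 6/2, 9.44 + 9.8644/2) = Inv-Gamma(8.50, 14.37220).
Posterior β = 14.37220.

14.37220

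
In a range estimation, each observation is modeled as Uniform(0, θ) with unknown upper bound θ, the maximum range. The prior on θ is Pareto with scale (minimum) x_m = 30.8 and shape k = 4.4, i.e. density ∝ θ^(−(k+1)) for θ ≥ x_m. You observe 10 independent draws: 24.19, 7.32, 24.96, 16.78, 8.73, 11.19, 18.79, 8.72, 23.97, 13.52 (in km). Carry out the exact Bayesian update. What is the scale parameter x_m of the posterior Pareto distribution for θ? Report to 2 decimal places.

30.80

A Pareto(scale x_m, shape k) prior on the upper bound θ of Uniform(0, θ) is conjugate: posterior is Pareto(max(x_m, max xᵢ), k + n).
Sample maximum = 24.96; prior scale x_m = 30.8 → posterior scale = max = 30.80.
Posterior shape = 4.4 + 10 = 14.4.
Posterior scale x_m = 30.80.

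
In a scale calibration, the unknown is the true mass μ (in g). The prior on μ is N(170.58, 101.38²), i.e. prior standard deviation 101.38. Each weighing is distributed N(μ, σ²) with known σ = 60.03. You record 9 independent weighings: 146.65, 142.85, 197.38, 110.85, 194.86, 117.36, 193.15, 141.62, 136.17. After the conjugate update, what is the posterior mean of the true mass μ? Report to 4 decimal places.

154.0752

For Normal data with known variance σ², a Normal(μ₀, σ₀²) prior on μ is conjugate. Posterior precision = 1/σ₀² + n/σ²; posterior mean is the precision-weighted average of μ₀ and x̄.
Σxᵢ = 146.65 + 142.85 + 197.38 + 110.85 + 194.86 + 117.36 + 193.15 + 141.62 + 136.17 = 1380.89, so n·x̄ = 1380.89.
σ₀² = 101.38² = 10277.9044, σ² = 60.03² = 3603.6009; σ² + n·σ₀² = 3603.6009 + 9·10277.9044 = 96104.7405.
Posterior mean = (μ₀/σ₀² + n·x̄/σ²)/(1/σ₀² + n/σ²) = (σ²·μ₀ + σ₀²·n·x̄)/(σ² + n·σ₀²) = (3603.6009·170.58 + 10277.9044·1380.89)/96104.7405 = 14807357.648438/96104.7405 = 154.0752.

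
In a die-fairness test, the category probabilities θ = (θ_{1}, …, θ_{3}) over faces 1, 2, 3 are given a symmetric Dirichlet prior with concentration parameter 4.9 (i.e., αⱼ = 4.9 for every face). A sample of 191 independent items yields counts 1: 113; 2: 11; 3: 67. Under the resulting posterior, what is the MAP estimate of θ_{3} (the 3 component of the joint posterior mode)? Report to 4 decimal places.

The Dirichlet prior is conjugate to the Multinomial likelihood: each posterior αⱼ = prior αⱼ + observed count nⱼ.
Posterior concentration: (117.9, 15.9, 71.9), total = 205.7.
Joint mode component: (α_{3}−1)/(Σα−K) = 70.9/202.7 = 0.3498.

0.3498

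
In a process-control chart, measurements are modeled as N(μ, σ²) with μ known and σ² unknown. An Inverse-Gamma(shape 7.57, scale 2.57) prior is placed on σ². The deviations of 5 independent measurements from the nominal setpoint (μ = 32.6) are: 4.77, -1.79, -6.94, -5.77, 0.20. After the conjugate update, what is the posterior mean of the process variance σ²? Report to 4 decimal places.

With known mean μ and an Inverse-Gamma(α, β) prior on σ², the Normal likelihood is conjugate: posterior is Inv-Gamma(α + n/2, β + Σ(xᵢ−μ)²/2).
Σ(xᵢ−μ)² = (4.77)² + (-1.79)² + (-6.94)² + (-5.77)² + (0.20)² = 107.4535.
Posterior: Inv-Gamma(7.57 + 5/2, 2.57 + 107.4535/2) = Inv-Gamma(10.07, 56.29675).
E[σ²|data] = β/(α−1) = 56.29675/9.07 = 6.2069.

6.2069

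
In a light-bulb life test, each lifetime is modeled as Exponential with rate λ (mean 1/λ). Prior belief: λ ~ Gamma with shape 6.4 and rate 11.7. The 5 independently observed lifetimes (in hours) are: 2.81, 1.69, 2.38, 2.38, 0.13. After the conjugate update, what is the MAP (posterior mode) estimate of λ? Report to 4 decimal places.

0.4931

With a Gamma(shape α, rate β) prior on the exponential rate λ, the posterior after n observations with total T = Σxᵢ is Gamma(α+n, β+T).
Sum of observations T = 9.39 hours; n = 5.
Posterior: Gamma(6.4+5, 11.7+9.39) = Gamma(11.4, 21.09).
Mode = (α−1)/β = 0.4931.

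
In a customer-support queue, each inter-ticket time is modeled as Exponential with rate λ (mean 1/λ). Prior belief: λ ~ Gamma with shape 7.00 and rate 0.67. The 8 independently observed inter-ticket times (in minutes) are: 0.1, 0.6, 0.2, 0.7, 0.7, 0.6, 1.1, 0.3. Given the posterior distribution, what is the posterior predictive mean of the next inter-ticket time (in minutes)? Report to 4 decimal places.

0.3550

With a Gamma(shape α, rate β) prior on the exponential rate λ, the posterior after n observations with total T = Σxᵢ is Gamma(α+n, β+T).
Sum of observations T = 4.3 minutes; n = 8.
Posterior: Gamma(7.00+8, 0.67+4.3) = Gamma(15.00, 4.97).
The predictive distribution for the next observation is Lomax; its mean is β/(α−1) = 4.97/14.00 = 0.3550.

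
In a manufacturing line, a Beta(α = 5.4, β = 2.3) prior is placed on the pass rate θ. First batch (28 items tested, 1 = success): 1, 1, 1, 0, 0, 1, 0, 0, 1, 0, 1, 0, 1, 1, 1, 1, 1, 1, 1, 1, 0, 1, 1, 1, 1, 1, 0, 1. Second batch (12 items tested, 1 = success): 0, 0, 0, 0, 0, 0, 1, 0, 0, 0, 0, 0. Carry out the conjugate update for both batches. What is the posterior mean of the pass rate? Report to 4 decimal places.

0.5535

The Beta prior is conjugate to a Binomial/Bernoulli likelihood; the update adds successes to α and failures to β.
After batch 1: Beta(5.4+20, 2.3+8) = Beta(25.4, 10.3).
After batch 2: Beta(25.4+1, 10.3+11) = Beta(26.4, 21.3).
Posterior mean = α/(α+β) = 26.4/47.7 = 0.5535.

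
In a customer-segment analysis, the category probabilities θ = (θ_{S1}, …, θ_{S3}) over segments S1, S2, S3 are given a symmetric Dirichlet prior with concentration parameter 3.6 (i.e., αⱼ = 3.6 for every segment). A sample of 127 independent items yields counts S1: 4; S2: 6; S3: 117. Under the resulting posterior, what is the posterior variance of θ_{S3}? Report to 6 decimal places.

The Dirichlet prior is conjugate to the Multinomial likelihood: each posterior αⱼ = prior αⱼ + observed count nⱼ.
Posterior concentration: (7.6, 9.6, 120.6), total = 137.8.
Var[θ_j] = α_j(Σα−α_j)/((Σα)²(Σα+1)) = 120.6·17.2/(137.8²·138.8) = 0.000787.

0.000787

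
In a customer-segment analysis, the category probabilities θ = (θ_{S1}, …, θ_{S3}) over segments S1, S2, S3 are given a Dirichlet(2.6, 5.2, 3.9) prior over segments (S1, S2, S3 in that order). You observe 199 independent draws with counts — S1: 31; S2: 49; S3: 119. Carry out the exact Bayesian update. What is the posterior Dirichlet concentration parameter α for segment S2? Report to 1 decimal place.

The Dirichlet prior is conjugate to the Multinomial likelihood: each posterior αⱼ = prior αⱼ + observed count nⱼ.
Posterior concentration: (33.6, 54.2, 122.9), total = 210.7.
α_{S2} = 5.2 + 49 = 54.2.

54.2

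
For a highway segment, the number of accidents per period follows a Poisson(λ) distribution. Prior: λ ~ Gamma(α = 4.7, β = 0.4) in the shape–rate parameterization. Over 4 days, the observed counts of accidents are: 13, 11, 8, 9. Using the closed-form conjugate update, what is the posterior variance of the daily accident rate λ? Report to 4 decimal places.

With a Gamma(shape α, rate β) prior, the Poisson likelihood is conjugate: the posterior is Gamma(α + ΣXᵢ, β + n).
Sum of counts S = 41 over n = 4 days.
Posterior: Gamma(α+S, β+n) = Gamma(4.7+41, 0.4+4) = Gamma(45.7, 4.4).
Var = α/β² = 45.7/4.4² = 2.3605.

2.3605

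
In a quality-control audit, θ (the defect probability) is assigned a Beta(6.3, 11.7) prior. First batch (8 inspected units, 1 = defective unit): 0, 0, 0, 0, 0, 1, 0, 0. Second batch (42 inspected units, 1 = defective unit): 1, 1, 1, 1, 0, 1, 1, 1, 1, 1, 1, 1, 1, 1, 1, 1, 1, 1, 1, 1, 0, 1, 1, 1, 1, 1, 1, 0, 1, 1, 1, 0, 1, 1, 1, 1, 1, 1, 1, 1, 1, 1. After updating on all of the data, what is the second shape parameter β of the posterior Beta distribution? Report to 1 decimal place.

The Beta prior is conjugate to a Binomial/Bernoulli likelihood; the update adds successes to α and failures to β.
After batch 1: Beta(6.3+1, 11.7+7) = Beta(7.3, 18.7).
After batch 2: Beta(7.3+38, 18.7+4) = Beta(45.3, 22.7).
Posterior β = 22.7.

22.7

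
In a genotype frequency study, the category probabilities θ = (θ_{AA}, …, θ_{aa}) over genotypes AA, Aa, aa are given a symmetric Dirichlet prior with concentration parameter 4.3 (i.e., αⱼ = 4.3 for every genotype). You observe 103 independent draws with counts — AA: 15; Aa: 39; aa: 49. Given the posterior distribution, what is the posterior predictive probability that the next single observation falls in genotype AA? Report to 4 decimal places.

The Dirichlet prior is conjugate to the Multinomial likelihood: each posterior αⱼ = prior αⱼ + observed count nⱼ.
Posterior concentration: (19.3, 43.3, 53.3), total = 115.9.
P(next = AA | data) = α_{AA}/Σα = 0.1665.

0.1665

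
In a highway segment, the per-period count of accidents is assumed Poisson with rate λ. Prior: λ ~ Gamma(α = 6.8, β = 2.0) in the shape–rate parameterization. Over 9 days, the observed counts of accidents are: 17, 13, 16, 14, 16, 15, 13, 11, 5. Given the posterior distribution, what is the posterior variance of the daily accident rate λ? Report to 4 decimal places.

1.0479

With a Gamma(shape α, rate β) prior, the Poisson likelihood is conjugate: the posterior is Gamma(α + ΣXᵢ, β + n).
Sum of counts S = 120 over n = 9 days.
Posterior: Gamma(α+S, β+n) = Gamma(6.8+120, 2.0+9) = Gamma(126.8, 11.0).
Var = α/β² = 126.8/11.0² = 1.0479.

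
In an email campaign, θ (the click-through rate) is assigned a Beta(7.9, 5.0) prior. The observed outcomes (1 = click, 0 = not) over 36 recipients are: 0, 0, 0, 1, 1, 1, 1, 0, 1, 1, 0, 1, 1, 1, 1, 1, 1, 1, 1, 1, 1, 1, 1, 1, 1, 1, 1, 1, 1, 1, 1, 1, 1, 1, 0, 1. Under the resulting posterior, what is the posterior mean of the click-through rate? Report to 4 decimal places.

0.7751

The Beta prior is conjugate to a Binomial/Bernoulli likelihood; the update adds successes to α and failures to β.
Posterior: Beta(α+k, β+n−k) = Beta(7.9+30, 5.0+6) = Beta(37.9, 11.0).
Posterior mean = α/(α+β) = 37.9/48.9 = 0.7751.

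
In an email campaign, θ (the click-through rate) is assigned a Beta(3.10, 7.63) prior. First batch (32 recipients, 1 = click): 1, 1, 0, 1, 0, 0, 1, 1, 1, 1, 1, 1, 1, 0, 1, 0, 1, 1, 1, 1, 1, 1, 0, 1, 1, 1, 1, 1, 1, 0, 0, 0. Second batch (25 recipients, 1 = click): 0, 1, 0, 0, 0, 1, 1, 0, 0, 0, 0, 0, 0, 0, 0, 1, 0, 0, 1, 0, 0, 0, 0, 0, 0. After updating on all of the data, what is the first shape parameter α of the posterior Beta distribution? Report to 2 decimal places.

31.10

The Beta prior is conjugate to a Binomial/Bernoulli likelihood; the update adds successes to α and failures to β.
After batch 1: Beta(3.10+23, 7.63+9) = Beta(26.10, 16.63).
After batch 2: Beta(26.10+5, 16.63+20) = Beta(31.10, 36.63).
Posterior α = 31.10.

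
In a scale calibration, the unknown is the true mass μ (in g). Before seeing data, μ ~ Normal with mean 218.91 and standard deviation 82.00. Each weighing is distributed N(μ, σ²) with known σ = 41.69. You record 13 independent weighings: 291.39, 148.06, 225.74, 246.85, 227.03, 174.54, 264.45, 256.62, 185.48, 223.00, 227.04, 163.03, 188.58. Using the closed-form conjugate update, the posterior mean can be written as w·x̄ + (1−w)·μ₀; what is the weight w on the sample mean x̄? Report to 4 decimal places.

For Normal data with known variance σ², a Normal(μ₀, σ₀²) prior on μ is conjugate. Posterior precision = 1/σ₀² + n/σ²; posterior mean is the precision-weighted average of μ₀ and x̄.
σ₀² = 82.00² = 6724, σ² = 41.69² = 1738.0561. Prior precision 1/σ₀² = 1/6724; data precision n/σ² = 13/1738.0561.
w = (n/σ²)/(1/σ₀² + n/σ²) = n·σ₀²/(σ² + n·σ₀²) = 13·6724/(1738.0561 + 13·6724) = 87412/89150.0561 = 0.9805.

0.9805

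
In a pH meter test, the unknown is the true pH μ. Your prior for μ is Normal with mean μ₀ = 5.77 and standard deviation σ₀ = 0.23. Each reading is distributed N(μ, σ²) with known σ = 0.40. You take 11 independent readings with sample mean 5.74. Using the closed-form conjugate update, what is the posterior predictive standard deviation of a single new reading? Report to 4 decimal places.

0.4140

For Normal data with known variance σ², a Normal(μ₀, σ₀²) prior on μ is conjugate. Posterior precision = 1/σ₀² + n/σ²; posterior mean is the precision-weighted average of μ₀ and x̄.
σ₀² = 0.23² = 0.0529, σ² = 0.40² = 0.16; σ² + n·σ₀² = 0.16 + 11·0.0529 = 0.7419.
Posterior precision = 1/σ₀² + n/σ² = 1/0.0529 + 11/0.16 = (σ² + n·σ₀²)/(σ₀²σ²) = 0.7419/(0.0529·0.16); posterior variance σₙ² = σ₀²σ²/(σ² + n·σ₀²) = 0.0529·0.16/0.7419 = 0.011409.
Predictive variance for one new observation = σₙ² + σ² = 0.0529·0.16/0.7419 + 0.16 = σ²·(σ₀² + 0.7419)/0.7419 = 0.16·0.7948/0.7419 = 0.171409; SD = √(0.16·0.7948/0.7419) = 0.4140.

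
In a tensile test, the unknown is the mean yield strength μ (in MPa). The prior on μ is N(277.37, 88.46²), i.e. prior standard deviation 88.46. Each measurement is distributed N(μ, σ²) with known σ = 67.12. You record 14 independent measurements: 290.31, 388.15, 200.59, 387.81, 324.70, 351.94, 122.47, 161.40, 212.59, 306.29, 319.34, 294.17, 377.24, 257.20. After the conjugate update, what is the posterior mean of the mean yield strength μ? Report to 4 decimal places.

For Normal data with known variance σ², a Normal(μ₀, σ₀²) prior on μ is conjugate. Posterior precision = 1/σ₀² + n/σ²; posterior mean is the precision-weighted average of μ₀ and x̄.
Σxᵢ = 290.31 + 388.15 + 200.59 + 387.81 + 324.70 + 351.94 + 122.47 + 161.40 + 212.59 + 306.29 + 319.34 + 294.17 + 377.24 + 257.20 = 3994.2, so n·x̄ = 3994.2.
σ₀² = 88.46² = 7825.1716, σ² = 67.12² = 4505.0944; σ² + n·σ₀² = 4505.0944 + 14·7825.1716 = 114057.4968.
Posterior mean = (μ₀/σ₀² + n·x̄/σ²)/(1/σ₀² + n/σ²) = (σ²·μ₀ + σ₀²·n·x̄)/(σ² + n·σ₀²) = (4505.0944·277.37 + 7825.1716·3994.2)/114057.4968 = 32504878.438448/114057.4968 = 284.9868.

284.9868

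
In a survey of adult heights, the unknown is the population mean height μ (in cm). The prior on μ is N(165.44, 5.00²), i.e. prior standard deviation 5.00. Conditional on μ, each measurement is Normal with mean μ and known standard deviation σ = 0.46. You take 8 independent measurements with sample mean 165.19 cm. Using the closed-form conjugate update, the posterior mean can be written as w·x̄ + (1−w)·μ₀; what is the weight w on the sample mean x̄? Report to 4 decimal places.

0.9989

For Normal data with known variance σ², a Normal(μ₀, σ₀²) prior on μ is conjugate. Posterior precision = 1/σ₀² + n/σ²; posterior mean is the precision-weighted average of μ₀ and x̄.
σ₀² = 5.00² = 25, σ² = 0.46² = 0.2116. Prior precision 1/σ₀² = 1/25; data precision n/σ² = 8/0.2116.
w = (n/σ²)/(1/σ₀² + n/σ²) = n·σ₀²/(σ² + n·σ₀²) = 8·25/(0.2116 + 8·25) = 200/200.2116 = 0.9989.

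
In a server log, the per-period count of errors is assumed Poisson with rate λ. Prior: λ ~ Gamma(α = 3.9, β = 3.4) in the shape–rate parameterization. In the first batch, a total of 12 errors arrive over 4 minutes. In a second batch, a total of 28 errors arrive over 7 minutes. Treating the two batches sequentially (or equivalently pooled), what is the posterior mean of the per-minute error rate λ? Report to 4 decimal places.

With a Gamma(shape α, rate β) prior, the Poisson likelihood is conjugate: the posterior is Gamma(α + ΣXᵢ, β + n).
After batch 1: Gamma(α+S, β+n) = Gamma(3.9+12, 3.4+4) = Gamma(15.9, 7.4).
After batch 2: Gamma(α+S, β+n) = Gamma(15.9+28, 7.4+7) = Gamma(43.9, 14.4).
Posterior mean = α/β = 43.9/14.4 = 3.0486.

3.0486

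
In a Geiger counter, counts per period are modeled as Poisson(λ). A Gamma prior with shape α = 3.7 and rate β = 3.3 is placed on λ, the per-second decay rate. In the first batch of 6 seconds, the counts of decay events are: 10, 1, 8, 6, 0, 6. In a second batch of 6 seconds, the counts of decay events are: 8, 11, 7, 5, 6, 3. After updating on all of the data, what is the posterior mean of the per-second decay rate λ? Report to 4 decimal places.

With a Gamma(shape α, rate β) prior, the Poisson likelihood is conjugate: the posterior is Gamma(α + ΣXᵢ, β + n).
Batch 1: sum of counts S = 31 over n = 6 seconds.
After batch 1: Gamma(α+S, β+n) = Gamma(3.7+31, 3.3+6) = Gamma(34.7, 9.3).
Batch 2: sum of counts S = 40 over n = 6 seconds.
After batch 2: Gamma(α+S, β+n) = Gamma(34.7+40, 9.3+6) = Gamma(74.7, 15.3).
Posterior mean = α/β = 74.7/15.3 = 4.8824.

4.8824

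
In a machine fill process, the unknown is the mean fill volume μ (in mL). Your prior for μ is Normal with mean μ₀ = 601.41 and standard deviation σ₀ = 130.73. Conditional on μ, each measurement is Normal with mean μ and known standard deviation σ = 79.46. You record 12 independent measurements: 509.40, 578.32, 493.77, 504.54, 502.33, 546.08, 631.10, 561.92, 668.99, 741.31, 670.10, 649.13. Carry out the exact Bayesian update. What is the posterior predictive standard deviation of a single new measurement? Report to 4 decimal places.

82.6095

For Normal data with known variance σ², a Normal(μ₀, σ₀²) prior on μ is conjugate. Posterior precision = 1/σ₀² + n/σ²; posterior mean is the precision-weighted average of μ₀ and x̄.
σ₀² = 130.73² = 17090.3329, σ² = 79.46² = 6313.8916; σ² + n·σ₀² = 6313.8916 + 12·17090.3329 = 211397.8864.
Posterior precision = 1/σ₀² + n/σ² = 1/17090.3329 + 12/6313.8916 = (σ² + n·σ₀²)/(σ₀²σ²) = 211397.8864/(17090.3329·6313.8916); posterior variance σₙ² = σ₀²σ²/(σ² + n·σ₀²) = 17090.3329·6313.8916/211397.8864 = 510.442707.
Predictive variance for one new observation = σₙ² + σ² = 17090.3329·6313.8916/211397.8864 + 6313.8916 = σ²·(σ₀² + 211397.8864)/211397.8864 = 6313.8916·228488.2193/211397.8864 = 6824.334307; SD = √(6313.8916·228488.2193/211397.8864) = 82.6095.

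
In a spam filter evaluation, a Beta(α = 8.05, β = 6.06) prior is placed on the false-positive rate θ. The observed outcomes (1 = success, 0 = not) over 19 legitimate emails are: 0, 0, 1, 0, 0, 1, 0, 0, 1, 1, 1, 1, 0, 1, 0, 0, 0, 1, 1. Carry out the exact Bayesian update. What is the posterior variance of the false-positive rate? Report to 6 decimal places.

The Beta prior is conjugate to a Binomial/Bernoulli likelihood; the update adds successes to α and failures to β.
Posterior: Beta(α+k, β+n−k) = Beta(8.05+9, 6.06+10) = Beta(17.05, 16.06).
Var = αβ/((α+β)²(α+β+1)) = 17.05·16.06/(33.11²·34.11) = 0.007323.

0.007323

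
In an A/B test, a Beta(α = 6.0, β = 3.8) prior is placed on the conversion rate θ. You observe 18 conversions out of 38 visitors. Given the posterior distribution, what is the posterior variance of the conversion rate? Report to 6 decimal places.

0.005123

The Beta prior is conjugate to a Binomial/Bernoulli likelihood; the update adds successes to α and failures to β.
Posterior: Beta(α+k, β+n−k) = Beta(6.0+18, 3.8+20) = Beta(24.0, 23.8).
Var = αβ/((α+β)²(α+β+1)) = 24.0·23.8/(47.8²·48.8) = 0.005123.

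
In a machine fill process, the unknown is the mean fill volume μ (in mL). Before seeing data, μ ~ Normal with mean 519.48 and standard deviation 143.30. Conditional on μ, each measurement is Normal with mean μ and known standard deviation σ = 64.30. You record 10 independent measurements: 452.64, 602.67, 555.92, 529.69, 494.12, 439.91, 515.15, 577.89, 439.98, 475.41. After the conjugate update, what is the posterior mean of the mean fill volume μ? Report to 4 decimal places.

508.5579

For Normal data with known variance σ², a Normal(μ₀, σ₀²) prior on μ is conjugate. Posterior precision = 1/σ₀² + n/σ²; posterior mean is the precision-weighted average of μ₀ and x̄.
Σxᵢ = 452.64 + 602.67 + 555.92 + 529.69 + 494.12 + 439.91 + 515.15 + 577.89 + 439.98 + 475.41 = 5083.38, so n·x̄ = 5083.38.
σ₀² = 143.30² = 20534.89, σ² = 64.30² = 4134.49; σ² + n·σ₀² = 4134.49 + 10·20534.89 = 209483.39.
Posterior mean = (μ₀/σ₀² + n·x̄/σ²)/(1/σ₀² + n/σ²) = (σ²·μ₀ + σ₀²·n·x̄)/(σ² + n·σ₀²) = (4134.49·519.48 + 20534.89·5083.38)/209483.39 = 106534433.9934/209483.39 = 508.5579.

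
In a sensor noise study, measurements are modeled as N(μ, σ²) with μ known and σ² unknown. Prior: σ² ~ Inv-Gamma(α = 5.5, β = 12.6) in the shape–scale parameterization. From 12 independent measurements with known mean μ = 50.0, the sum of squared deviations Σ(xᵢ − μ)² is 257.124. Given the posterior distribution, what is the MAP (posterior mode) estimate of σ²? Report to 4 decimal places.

With known mean μ and an Inverse-Gamma(α, β) prior on σ², the Normal likelihood is conjugate: posterior is Inv-Gamma(α + n/2, β + Σ(xᵢ−μ)²/2).
Posterior: Inv-Gamma(5.5 + 12/2, 12.6 + 257.124/2) = Inv-Gamma(11.50, 141.1620).
Mode = β/(α+1) = 141.1620/12.50 = 11.2930.

11.2930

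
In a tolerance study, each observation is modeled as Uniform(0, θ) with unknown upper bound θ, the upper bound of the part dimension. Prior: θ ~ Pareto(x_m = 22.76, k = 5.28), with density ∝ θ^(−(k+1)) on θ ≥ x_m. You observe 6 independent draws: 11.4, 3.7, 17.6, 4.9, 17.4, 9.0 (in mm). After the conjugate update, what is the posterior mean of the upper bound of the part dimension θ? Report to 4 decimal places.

A Pareto(scale x_m, shape k) prior on the upper bound θ of Uniform(0, θ) is conjugate: posterior is Pareto(max(x_m, max xᵢ), k + n).
Sample maximum = 17.6; prior scale x_m = 22.76 → posterior scale = max = 22.76.
Posterior shape = 5.28 + 6 = 11.28.
E[θ|data] = k·x_m/(k−1) = 11.28·22.76/10.28 = 24.9740.

24.9740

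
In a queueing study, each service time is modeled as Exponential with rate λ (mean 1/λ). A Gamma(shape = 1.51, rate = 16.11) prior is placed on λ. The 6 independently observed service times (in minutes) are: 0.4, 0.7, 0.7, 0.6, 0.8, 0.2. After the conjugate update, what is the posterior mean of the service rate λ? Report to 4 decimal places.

0.3849

With a Gamma(shape α, rate β) prior on the exponential rate λ, the posterior after n observations with total T = Σxᵢ is Gamma(α+n, β+T).
Sum of observations T = 3.4 minutes; n = 6.
Posterior: Gamma(1.51+6, 16.11+3.4) = Gamma(7.51, 19.51).
Posterior mean of λ = α/β = 7.51/19.51 = 0.3849.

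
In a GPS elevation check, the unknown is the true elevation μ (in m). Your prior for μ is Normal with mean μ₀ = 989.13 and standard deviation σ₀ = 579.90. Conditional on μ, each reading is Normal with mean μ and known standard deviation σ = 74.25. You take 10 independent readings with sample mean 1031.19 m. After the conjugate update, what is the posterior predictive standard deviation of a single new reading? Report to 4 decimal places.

77.8683

For Normal data with known variance σ², a Normal(μ₀, σ₀²) prior on μ is conjugate. Posterior precision = 1/σ₀² + n/σ²; posterior mean is the precision-weighted average of μ₀ and x̄.
σ₀² = 579.90² = 336284.01, σ² = 74.25² = 5513.0625; σ² + n·σ₀² = 5513.0625 + 10·336284.01 = 3368353.1625.
Posterior precision = 1/σ₀² + n/σ² = 1/336284.01 + 10/5513.0625 = (σ² + n·σ₀²)/(σ₀²σ²) = 3368353.1625/(336284.01·5513.0625); posterior variance σₙ² = σ₀²σ²/(σ² + n·σ₀²) = 336284.01·5513.0625/3368353.1625 = 550.403914.
Predictive variance for one new observation = σₙ² + σ² = 336284.01·5513.0625/3368353.1625 + 5513.0625 = σ²·(σ₀² + 3368353.1625)/3368353.1625 = 5513.0625·3704637.1725/3368353.1625 = 6063.466414; SD = √(5513.0625·3704637.1725/3368353.1625) = 77.8683.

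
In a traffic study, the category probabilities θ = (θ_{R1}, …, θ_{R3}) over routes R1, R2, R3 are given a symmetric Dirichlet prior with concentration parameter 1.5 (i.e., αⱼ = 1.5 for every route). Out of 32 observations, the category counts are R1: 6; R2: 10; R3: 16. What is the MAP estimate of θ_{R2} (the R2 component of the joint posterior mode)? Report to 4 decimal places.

The Dirichlet prior is conjugate to the Multinomial likelihood: each posterior αⱼ = prior αⱼ + observed count nⱼ.
Posterior concentration: (7.5, 11.5, 17.5), total = 36.5.
Joint mode component: (α_{R2}−1)/(Σα−K) = 10.5/33.5 = 0.3134.

0.3134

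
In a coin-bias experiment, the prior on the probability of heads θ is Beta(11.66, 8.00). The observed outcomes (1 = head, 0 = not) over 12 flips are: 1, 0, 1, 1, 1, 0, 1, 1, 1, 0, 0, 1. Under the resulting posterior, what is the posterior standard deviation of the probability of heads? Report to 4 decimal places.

The Beta prior is conjugate to a Binomial/Bernoulli likelihood; the update adds successes to α and failures to β.
Posterior: Beta(α+k, β+n−k) = Beta(11.66+8, 8.00+4) = Beta(19.66, 12.00).
Var = αβ/((α+β)²(α+β+1)) = 19.66·12.00/(31.66²·32.66) = 0.00720654; SD = √0.00720654 = 0.0849.

0.0849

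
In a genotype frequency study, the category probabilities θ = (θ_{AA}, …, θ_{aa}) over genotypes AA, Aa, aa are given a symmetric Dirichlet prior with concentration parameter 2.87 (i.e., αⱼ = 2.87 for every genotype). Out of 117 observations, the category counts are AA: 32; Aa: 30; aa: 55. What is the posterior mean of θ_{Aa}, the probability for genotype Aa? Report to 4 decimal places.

The Dirichlet prior is conjugate to the Multinomial likelihood: each posterior αⱼ = prior αⱼ + observed count nⱼ.
Posterior concentration: (34.87, 32.87, 57.87), total = 125.61.
E[θ_{Aa}|data] = α_{Aa}/Σα = 32.87/125.61 = 0.2617.

0.2617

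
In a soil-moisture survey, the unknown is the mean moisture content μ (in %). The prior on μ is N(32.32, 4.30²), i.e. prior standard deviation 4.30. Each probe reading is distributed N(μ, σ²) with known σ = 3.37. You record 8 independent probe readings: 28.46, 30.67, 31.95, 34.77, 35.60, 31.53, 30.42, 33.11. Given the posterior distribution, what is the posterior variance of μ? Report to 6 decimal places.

For Normal data with known variance σ², a Normal(μ₀, σ₀²) prior on μ is conjugate. Posterior precision = 1/σ₀² + n/σ²; posterior mean is the precision-weighted average of μ₀ and x̄.
σ₀² = 4.30² = 18.49, σ² = 3.37² = 11.3569; σ² + n·σ₀² = 11.3569 + 8·18.49 = 159.2769.
Posterior precision = 1/σ₀² + n/σ² = 1/18.49 + 8/11.3569 = (σ² + n·σ₀²)/(σ₀²σ²) = 159.2769/(18.49·11.3569); posterior variance σₙ² = σ₀²σ²/(σ² + n·σ₀²) = 18.49·11.3569/159.2769 = 1.318390.

1.318390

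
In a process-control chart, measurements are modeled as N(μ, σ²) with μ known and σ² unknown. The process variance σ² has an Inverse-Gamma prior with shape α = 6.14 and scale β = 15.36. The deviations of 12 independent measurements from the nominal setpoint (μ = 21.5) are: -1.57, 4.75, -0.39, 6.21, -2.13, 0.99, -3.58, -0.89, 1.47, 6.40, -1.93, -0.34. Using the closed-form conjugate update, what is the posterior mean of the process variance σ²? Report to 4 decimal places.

With known mean μ and an Inverse-Gamma(α, β) prior on σ², the Normal likelihood is conjugate: posterior is Inv-Gamma(α + n/2, β + Σ(xᵢ−μ)²/2).
Σ(xᵢ−μ)² = (-1.57)² + (4.75)² + (-0.39)² + (6.21)² + (-2.13)² + (0.99)² + (-3.58)² + (-0.89)² + (1.47)² + (6.40)² + (-1.93)² + (-0.34)² = 129.8305.
Posterior: Inv-Gamma(6.14 + 12/2, 15.36 + 129.8305/2) = Inv-Gamma(12.14, 80.27525).
E[σ²|data] = β/(α−1) = 80.27525/11.14 = 7.2060.

7.2060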